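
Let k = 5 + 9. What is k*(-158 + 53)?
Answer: -1470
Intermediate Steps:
k = 14
k*(-158 + 53) = 14*(-158 + 53) = 14*(-105) = -1470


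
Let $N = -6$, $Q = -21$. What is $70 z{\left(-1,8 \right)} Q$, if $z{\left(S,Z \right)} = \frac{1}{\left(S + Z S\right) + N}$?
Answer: $98$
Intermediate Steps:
$z{\left(S,Z \right)} = \frac{1}{-6 + S + S Z}$ ($z{\left(S,Z \right)} = \frac{1}{\left(S + Z S\right) - 6} = \frac{1}{\left(S + S Z\right) - 6} = \frac{1}{-6 + S + S Z}$)
$70 z{\left(-1,8 \right)} Q = \frac{70}{-6 - 1 - 8} \left(-21\right) = \frac{70}{-15} \left(-21\right) = 70 \left(- \frac{1}{15}\right) \left(-21\right) = \left(- \frac{14}{3}\right) \left(-21\right) = 98$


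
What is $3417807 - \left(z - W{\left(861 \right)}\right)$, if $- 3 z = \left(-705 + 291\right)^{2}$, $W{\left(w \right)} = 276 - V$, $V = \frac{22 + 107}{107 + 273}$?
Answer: $\frac{1320581571}{380} \approx 3.4752 \cdot 10^{6}$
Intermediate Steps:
$V = \frac{129}{380} \approx 0.33947$
$W{\left(w \right)} = \frac{104751}{380}$ ($W{\left(w \right)} = 276 - \frac{129}{380} = \frac{104751}{380}$)
$z = -57132$ ($z = - \frac{\left(-705 + 291\right)^{2}}{3} = - \frac{\left(-414\right)^{2}}{3} = \left(- \frac{1}{3}\right) 171396 = -57132$)
$3417807 - \left(z - W{\left(861 \right)}\right) = 3417807 + \left(\frac{104751}{380} - -57132\right) = 3417807 + \left(\frac{104751}{380} + 57132\right) = 3417807 + \frac{21814911}{380} = \frac{1320581571}{380}$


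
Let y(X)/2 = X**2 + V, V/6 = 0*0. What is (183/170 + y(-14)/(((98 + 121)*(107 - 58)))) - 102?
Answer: -3756023/37230 ≈ -100.89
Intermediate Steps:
V = 0 (V = 6*(0*0) = 6*0 = 0)
y(X) = 2*X**2 (y(X) = 2*(X**2 + 0) = 2*X**2)
(183/170 + y(-14)/(((98 + 121)*(107 - 58)))) - 102 = (183/170 + (2*(-14)**2)/(((98 + 121)*(107 - 58)))) - 102 = (183*(1/170) + (2*196)/((219*49))) - 102 = (183/170 + 392/10731) - 102 = (183/170 + 392*(1/10731)) - 102 = (183/170 + 8/219) - 102 = 41437/37230 - 102 = -3756023/37230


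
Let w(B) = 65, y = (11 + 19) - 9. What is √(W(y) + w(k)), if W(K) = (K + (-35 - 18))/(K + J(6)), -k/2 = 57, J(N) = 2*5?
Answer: √61473/31 ≈ 7.9980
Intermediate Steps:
J(N) = 10
k = -114 (k = -2*57 = -114)
y = 21 (y = 30 - 9 = 21)
W(K) = (-53 + K)/(10 + K) (W(K) = (K + (-35 - 18))/(K + 10) = (K - 53)/(10 + K) = (-53 + K)/(10 + K))
√(W(y) + w(k)) = √((-53 + 21)/(10 + 21) + 65) = √(-32/31 + 65) = √(1983/31) = √61473/31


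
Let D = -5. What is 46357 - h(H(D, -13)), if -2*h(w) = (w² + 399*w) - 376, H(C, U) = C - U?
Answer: 47797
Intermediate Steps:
h(w) = 188 - 399*w/2 - w²/2 (h(w) = -((w² + 399*w) - 376)/2 = -(-376 + w² + 399*w)/2 = 188 - 399*w/2 - w²/2)
46357 - h(H(D, -13)) = 46357 - (188 - 399*(-5 - 1*(-13))/2 - (-5 - 1*(-13))²/2) = 46357 - (188 - 399*(-5 + 13)/2 - (-5 + 13)²/2) = 46357 - (188 - 399/2*8 - ½*8²) = 46357 - (188 - 1596 - ½*64) = 46357 - (188 - 1596 - 32) = 46357 - 1*(-1440) = 46357 + 1440 = 47797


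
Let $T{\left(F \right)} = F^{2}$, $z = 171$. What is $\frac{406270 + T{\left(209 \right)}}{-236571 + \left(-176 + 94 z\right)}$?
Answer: $- \frac{449951}{220673} \approx -2.039$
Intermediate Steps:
$\frac{406270 + T{\left(209 \right)}}{-236571 + \left(-176 + 94 z\right)} = \frac{406270 + 209^{2}}{-236571 + \left(-176 + 94 \cdot 171\right)} = \frac{406270 + 43681}{-236571 + \left(-176 + 16074\right)} = \frac{449951}{-236571 + 15898} = \frac{449951}{-220673} = 449951 \left(- \frac{1}{220673}\right) = - \frac{449951}{220673}$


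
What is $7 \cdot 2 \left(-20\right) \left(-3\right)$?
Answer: $840$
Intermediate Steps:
$7 \cdot 2 \left(-20\right) \left(-3\right) = 14 \left(-20\right) \left(-3\right) = \left(-280\right) \left(-3\right) = 840$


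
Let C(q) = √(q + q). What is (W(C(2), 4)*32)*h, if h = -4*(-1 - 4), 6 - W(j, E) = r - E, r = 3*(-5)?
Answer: 16000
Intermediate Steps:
r = -15
C(q) = √2*√q (C(q) = √(2*q) = √2*√q)
W(j, E) = 21 + E (W(j, E) = 6 - (-15 - E) = 6 + (15 + E) = 21 + E)
h = 20 (h = -4*(-5) = 20)
(W(C(2), 4)*32)*h = ((21 + 4)*32)*20 = (25*32)*20 = 800*20 = 16000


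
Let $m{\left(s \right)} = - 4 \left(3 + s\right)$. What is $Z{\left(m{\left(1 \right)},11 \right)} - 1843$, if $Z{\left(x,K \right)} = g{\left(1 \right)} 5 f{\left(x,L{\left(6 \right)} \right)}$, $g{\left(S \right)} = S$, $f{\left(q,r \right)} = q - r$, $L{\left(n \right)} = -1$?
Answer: $-1918$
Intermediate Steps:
$m{\left(s \right)} = -12 - 4 s$
$Z{\left(x,K \right)} = 5 + 5 x$ ($Z{\left(x,K \right)} = 1 \cdot 5 \left(x - -1\right) = 5 \left(x + 1\right) = 5 \left(1 + x\right) = 5 + 5 x$)
$Z{\left(m{\left(1 \right)},11 \right)} - 1843 = \left(5 + 5 \left(-12 - 4\right)\right) - 1843 = \left(5 + 5 \left(-16\right)\right) - 1843 = \left(5 - 80\right) - 1843 = -75 - 1843 = -1918$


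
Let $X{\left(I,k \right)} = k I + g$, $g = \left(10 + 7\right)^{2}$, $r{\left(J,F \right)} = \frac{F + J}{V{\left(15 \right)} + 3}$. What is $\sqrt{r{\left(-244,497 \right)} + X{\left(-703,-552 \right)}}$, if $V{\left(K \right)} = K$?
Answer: $\frac{\sqrt{13980926}}{6} \approx 623.18$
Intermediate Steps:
$r{\left(J,F \right)} = \frac{F}{18} + \frac{J}{18}$ ($r{\left(J,F \right)} = \frac{F + J}{15 + 3} = \frac{F + J}{18} = \left(F + J\right) \frac{1}{18} = \frac{F}{18} + \frac{J}{18}$)
$g = 289$ ($g = 17^{2} = 289$)
$X{\left(I,k \right)} = 289 + I k$ ($X{\left(I,k \right)} = k I + 289 = I k + 289 = 289 + I k$)
$\sqrt{r{\left(-244,497 \right)} + X{\left(-703,-552 \right)}} = \sqrt{\left(\frac{1}{18} \cdot 497 + \frac{1}{18} \left(-244\right)\right) + \left(289 - -388056\right)} = \sqrt{\left(\frac{497}{18} - \frac{122}{9}\right) + \left(289 + 388056\right)} = \sqrt{\frac{253}{18} + 388345} = \sqrt{\frac{6990463}{18}} = \frac{\sqrt{13980926}}{6}$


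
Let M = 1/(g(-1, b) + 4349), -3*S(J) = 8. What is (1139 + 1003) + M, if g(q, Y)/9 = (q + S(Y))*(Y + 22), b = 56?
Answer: 3802051/1775 ≈ 2142.0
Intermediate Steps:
S(J) = -8/3 (S(J) = -⅓*8 = -8/3)
g(q, Y) = 9*(22 + Y)*(-8/3 + q) (g(q, Y) = 9*((q - 8/3)*(Y + 22)) = 9*((-8/3 + q)*(22 + Y)) = 9*((22 + Y)*(-8/3 + q)) = 9*(22 + Y)*(-8/3 + q))
M = 1/1775 (M = 1/((-528 - 24*56 + 198*(-1) + 9*56*(-1)) + 4349) = 1/((-528 - 1344 - 198 - 504) + 4349) = 1/(-2574 + 4349) = 1/1775 ≈ 0.00056338)
(1139 + 1003) + M = (1139 + 1003) + 1/1775 = 2142 + 1/1775 = 3802051/1775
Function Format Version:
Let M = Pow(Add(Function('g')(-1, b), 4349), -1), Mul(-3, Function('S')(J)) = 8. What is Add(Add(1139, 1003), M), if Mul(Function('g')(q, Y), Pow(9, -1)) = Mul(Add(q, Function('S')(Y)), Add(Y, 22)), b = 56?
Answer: Rational(3802051, 1775) ≈ 2142.0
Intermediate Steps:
Function('S')(J) = Rational(-8, 3) (Function('S')(J) = Mul(Rational(-1, 3), 8) = Rational(-8, 3))
Function('g')(q, Y) = Mul(9, Add(22, Y), Add(Rational(-8, 3), q)) (Function('g')(q, Y) = Mul(9, Mul(Add(q, Rational(-8, 3)), Add(Y, 22))) = Mul(9, Mul(Add(Rational(-8, 3), q), Add(22, Y))) = Mul(9, Mul(Add(22, Y), Add(Rational(-8, 3), q))) = Mul(9, Add(22, Y), Add(Rational(-8, 3), q)))
M = Rational(1, 1775) (M = Pow(Add(Add(-528, Mul(-24, 56), Mul(198, -1), Mul(9, 56, -1)), 4349), -1) = Pow(Add(Add(-528, -1344, -198, -504), 4349), -1) = Pow(Add(-2574, 4349), -1) = Pow(1775, -1) = Rational(1, 1775) ≈ 0.00056338)
Add(Add(1139, 1003), M) = Add(Add(1139, 1003), Rational(1, 1775)) = Add(2142, Rational(1, 1775)) = Rational(3802051, 1775)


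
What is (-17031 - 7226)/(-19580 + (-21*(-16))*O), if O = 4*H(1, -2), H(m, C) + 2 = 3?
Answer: 24257/18236 ≈ 1.3302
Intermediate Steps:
H(m, C) = 1 (H(m, C) = -2 + 3 = 1)
O = 4 (O = 4*1 = 4)
(-17031 - 7226)/(-19580 + (-21*(-16))*O) = (-17031 - 7226)/(-19580 - 21*(-16)*4) = -24257/(-19580 + 336*4) = -24257/(-19580 + 1344) = -24257/(-18236) = -24257*(-1/18236) = 24257/18236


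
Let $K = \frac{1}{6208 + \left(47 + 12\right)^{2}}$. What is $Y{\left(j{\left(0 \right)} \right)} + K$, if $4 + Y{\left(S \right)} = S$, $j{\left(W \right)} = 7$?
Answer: $\frac{29068}{9689} \approx 3.0001$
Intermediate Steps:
$Y{\left(S \right)} = -4 + S$
$K = \frac{1}{9689}$ ($K = \frac{1}{6208 + 59^{2}} = \frac{1}{6208 + 3481} = \frac{1}{9689} \approx 0.00010321$)
$Y{\left(j{\left(0 \right)} \right)} + K = \left(-4 + 7\right) + \frac{1}{9689} = 3 + \frac{1}{9689} = \frac{29068}{9689}$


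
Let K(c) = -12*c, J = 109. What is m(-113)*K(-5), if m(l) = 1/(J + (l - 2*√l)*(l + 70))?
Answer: 74520/6379193 - 1290*I*√113/6379193 ≈ 0.011682 - 0.0021496*I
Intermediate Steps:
m(l) = 1/(109 + (70 + l)*(l - 2*√l)) (m(l) = 1/(109 + (l - 2*√l)*(l + 70)) = 1/(109 + (l - 2*√l)*(70 + l)) = 1/(109 + (70 + l)*(l - 2*√l)))
m(-113)*K(-5) = (-12*(-5))/(109 + (-113)² - 140*I*√113 - (-226)*I*√113 + 70*(-113)) = 60/(109 + 12769 - 140*I*√113 - (-226)*I*√113 - 7910) = 60/(109 + 12769 - 140*I*√113 + 226*I*√113 - 7910) = 60/(4968 + 86*I*√113)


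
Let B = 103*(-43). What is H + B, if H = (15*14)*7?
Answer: -2959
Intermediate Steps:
H = 1470 (H = 210*7 = 1470)
B = -4429
H + B = 1470 - 4429 = -2959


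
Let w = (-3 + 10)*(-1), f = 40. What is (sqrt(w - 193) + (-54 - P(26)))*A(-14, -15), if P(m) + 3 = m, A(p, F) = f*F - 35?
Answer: 48895 - 6350*I*sqrt(2) ≈ 48895.0 - 8980.3*I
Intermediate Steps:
A(p, F) = -35 + 40*F (A(p, F) = 40*F - 35 = -35 + 40*F)
P(m) = -3 + m
w = -7 (w = 7*(-1) = -7)
(sqrt(w - 193) + (-54 - P(26)))*A(-14, -15) = (sqrt(-7 - 193) + (-54 - (-3 + 26)))*(-35 + 40*(-15)) = (sqrt(-200) + (-54 - 1*23))*(-35 - 600) = (10*I*sqrt(2) + (-54 - 23))*(-635) = (10*I*sqrt(2) - 77)*(-635) = (-77 + 10*I*sqrt(2))*(-635) = 48895 - 6350*I*sqrt(2)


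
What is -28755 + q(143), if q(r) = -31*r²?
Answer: -662674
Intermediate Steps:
-28755 + q(143) = -28755 - 31*143² = -28755 - 31*20449 = -28755 - 633919 = -662674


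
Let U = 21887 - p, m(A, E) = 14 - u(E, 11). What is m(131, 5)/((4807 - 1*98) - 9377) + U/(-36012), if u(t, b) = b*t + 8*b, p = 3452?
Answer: -1130681/2334778 ≈ -0.48428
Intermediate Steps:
u(t, b) = 8*b + b*t
m(A, E) = -74 - 11*E (m(A, E) = 14 - 11*(8 + E) = 14 - (88 + 11*E) = 14 + (-88 - 11*E) = -74 - 11*E)
U = 18435 (U = 21887 - 1*3452 = 21887 - 3452 = 18435)
m(131, 5)/((4807 - 1*98) - 9377) + U/(-36012) = (-74 - 11*5)/((4807 - 1*98) - 9377) + 18435/(-36012) = (-74 - 55)/((4807 - 98) - 9377) + 18435*(-1/36012) = -129/(4709 - 9377) - 6145/12004 = -129/(-4668) - 6145/12004 = -129*(-1/4668) - 6145/12004 = 43/1556 - 6145/12004 = -1130681/2334778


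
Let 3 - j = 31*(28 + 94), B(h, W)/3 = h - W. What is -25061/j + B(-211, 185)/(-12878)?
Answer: 163612505/24332981 ≈ 6.7239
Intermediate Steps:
B(h, W) = -3*W + 3*h (B(h, W) = 3*(h - W) = -3*W + 3*h)
j = -3779 (j = 3 - 31*(28 + 94) = 3 - 31*122 = 3 - 1*3782 = 3 - 3782 = -3779)
-25061/j + B(-211, 185)/(-12878) = -25061/(-3779) + (-3*185 + 3*(-211))/(-12878) = -25061*(-1/3779) + (-555 - 633)*(-1/12878) = 25061/3779 - 1188*(-1/12878) = 25061/3779 + 594/6439 = 163612505/24332981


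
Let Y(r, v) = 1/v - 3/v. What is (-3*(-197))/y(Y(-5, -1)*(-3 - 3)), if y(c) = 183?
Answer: 197/61 ≈ 3.2295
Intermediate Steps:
Y(r, v) = -2/v (Y(r, v) = 1/v - 3/v = -2/v)
(-3*(-197))/y(Y(-5, -1)*(-3 - 3)) = -3*(-197)/183 = 591*(1/183) = 197/61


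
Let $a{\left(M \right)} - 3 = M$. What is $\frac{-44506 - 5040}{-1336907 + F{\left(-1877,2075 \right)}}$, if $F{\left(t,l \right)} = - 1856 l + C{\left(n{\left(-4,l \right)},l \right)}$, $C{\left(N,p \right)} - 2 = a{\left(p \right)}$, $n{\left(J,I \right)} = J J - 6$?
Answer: $\frac{7078}{740861} \approx 0.0095537$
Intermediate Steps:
$a{\left(M \right)} = 3 + M$
$n{\left(J,I \right)} = -6 + J^{2}$ ($n{\left(J,I \right)} = J^{2} - 6 = -6 + J^{2}$)
$C{\left(N,p \right)} = 5 + p$ ($C{\left(N,p \right)} = 2 + \left(3 + p\right) = 5 + p$)
$F{\left(t,l \right)} = 5 - 1855 l$ ($F{\left(t,l \right)} = - 1856 l + \left(5 + l\right) = 5 - 1855 l$)
$\frac{-44506 - 5040}{-1336907 + F{\left(-1877,2075 \right)}} = \frac{-44506 - 5040}{-1336907 + \left(5 - 3849125\right)} = - \frac{49546}{-1336907 + \left(5 - 3849125\right)} = - \frac{49546}{-1336907 - 3849120} = - \frac{49546}{-5186027} = \left(-49546\right) \left(- \frac{1}{5186027}\right) = \frac{7078}{740861}$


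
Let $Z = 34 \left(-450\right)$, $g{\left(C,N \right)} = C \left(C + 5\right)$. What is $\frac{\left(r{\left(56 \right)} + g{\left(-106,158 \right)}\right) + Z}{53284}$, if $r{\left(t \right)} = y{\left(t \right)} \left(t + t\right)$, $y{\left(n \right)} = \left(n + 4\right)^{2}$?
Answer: $\frac{199303}{26642} \approx 7.4808$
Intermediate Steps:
$y{\left(n \right)} = \left(4 + n\right)^{2}$
$r{\left(t \right)} = 2 t \left(4 + t\right)^{2}$ ($r{\left(t \right)} = \left(4 + t\right)^{2} \left(t + t\right) = \left(4 + t\right)^{2} \cdot 2 t = 2 t \left(4 + t\right)^{2}$)
$g{\left(C,N \right)} = C \left(5 + C\right)$
$Z = -15300$
$\frac{\left(r{\left(56 \right)} + g{\left(-106,158 \right)}\right) + Z}{53284} = \frac{\left(2 \cdot 56 \left(4 + 56\right)^{2} - 106 \left(5 - 106\right)\right) - 15300}{53284} = \left(\left(2 \cdot 56 \cdot 60^{2} - -10706\right) - 15300\right) \frac{1}{53284} = \left(\left(2 \cdot 56 \cdot 3600 + 10706\right) - 15300\right) \frac{1}{53284} = \left(\left(403200 + 10706\right) - 15300\right) \frac{1}{53284} = \left(413906 - 15300\right) \frac{1}{53284} = 398606 \cdot \frac{1}{53284} = \frac{199303}{26642}$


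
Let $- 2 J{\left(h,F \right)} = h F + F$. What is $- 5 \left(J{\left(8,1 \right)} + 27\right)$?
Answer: $- \frac{225}{2} \approx -112.5$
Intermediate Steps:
$J{\left(h,F \right)} = - \frac{F}{2} - \frac{F h}{2}$ ($J{\left(h,F \right)} = - \frac{h F + F}{2} = - \frac{F h + F}{2} = - \frac{F + F h}{2} = - \frac{F}{2} - \frac{F h}{2}$)
$- 5 \left(J{\left(8,1 \right)} + 27\right) = - 5 \left(\left(- \frac{1}{2}\right) 1 \left(1 + 8\right) + 27\right) = - 5 \left(\left(- \frac{1}{2}\right) 1 \cdot 9 + 27\right) = - 5 \left(- \frac{9}{2} + 27\right) = \left(-5\right) \frac{45}{2} = - \frac{225}{2}$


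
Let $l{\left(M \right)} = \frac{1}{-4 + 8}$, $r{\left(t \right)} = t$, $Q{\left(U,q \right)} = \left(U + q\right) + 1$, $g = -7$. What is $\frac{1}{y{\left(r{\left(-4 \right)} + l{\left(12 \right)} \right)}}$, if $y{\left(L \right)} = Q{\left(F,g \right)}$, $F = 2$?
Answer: $- \frac{1}{4} \approx -0.25$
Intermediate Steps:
$Q{\left(U,q \right)} = 1 + U + q$
$l{\left(M \right)} = \frac{1}{4}$
$y{\left(L \right)} = -4$ ($y{\left(L \right)} = 1 + 2 - 7 = -4$)
$\frac{1}{y{\left(r{\left(-4 \right)} + l{\left(12 \right)} \right)}} = \frac{1}{-4} = - \frac{1}{4}$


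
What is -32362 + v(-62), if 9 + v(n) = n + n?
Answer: -32495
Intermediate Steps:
v(n) = -9 + 2*n (v(n) = -9 + (n + n) = -9 + 2*n)
-32362 + v(-62) = -32362 + (-9 + 2*(-62)) = -32362 + (-9 - 124) = -32362 - 133 = -32495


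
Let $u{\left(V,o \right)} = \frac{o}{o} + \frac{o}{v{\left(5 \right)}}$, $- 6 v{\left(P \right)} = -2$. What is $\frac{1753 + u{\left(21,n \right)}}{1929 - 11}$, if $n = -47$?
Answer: $\frac{1613}{1918} \approx 0.84098$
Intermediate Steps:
$v{\left(P \right)} = \frac{1}{3}$ ($v{\left(P \right)} = \left(- \frac{1}{6}\right) \left(-2\right) = \frac{1}{3}$)
$u{\left(V,o \right)} = 1 + 3 o$ ($u{\left(V,o \right)} = \frac{o}{o} + o \frac{1}{\frac{1}{3}} = 1 + o 3 = 1 + 3 o$)
$\frac{1753 + u{\left(21,n \right)}}{1929 - 11} = \frac{1753 + \left(1 + 3 \left(-47\right)\right)}{1929 - 11} = \frac{1753 + \left(1 - 141\right)}{1918} = \left(1753 - 140\right) \frac{1}{1918} = 1613 \cdot \frac{1}{1918} = \frac{1613}{1918}$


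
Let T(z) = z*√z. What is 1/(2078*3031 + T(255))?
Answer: 6298418/39670052721349 - 255*√255/39670052721349 ≈ 1.5867e-7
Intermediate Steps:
T(z) = z^(3/2)
1/(2078*3031 + T(255)) = 1/(2078*3031 + 255^(3/2)) = 1/(6298418 + 255*√255)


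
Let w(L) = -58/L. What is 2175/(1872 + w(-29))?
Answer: 2175/1874 ≈ 1.1606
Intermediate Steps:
2175/(1872 + w(-29)) = 2175/(1872 - 58/(-29)) = 2175/(1872 - 58*(-1/29)) = 2175/(1872 + 2) = 2175/1874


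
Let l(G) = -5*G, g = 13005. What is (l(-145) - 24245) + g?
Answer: -10515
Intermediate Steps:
(l(-145) - 24245) + g = (-5*(-145) - 24245) + 13005 = (725 - 24245) + 13005 = -23520 + 13005 = -10515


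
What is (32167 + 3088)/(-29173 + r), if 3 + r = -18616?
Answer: -35255/47792 ≈ -0.73768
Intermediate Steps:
r = -18619 (r = -3 - 18616 = -18619)
(32167 + 3088)/(-29173 + r) = (32167 + 3088)/(-29173 - 18619) = 35255/(-47792) = 35255*(-1/47792) = -35255/47792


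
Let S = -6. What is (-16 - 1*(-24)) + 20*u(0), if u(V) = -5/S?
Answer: 74/3 ≈ 24.667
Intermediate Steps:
u(V) = ⅚ (u(V) = -5/(-6) = -5*(-⅙) = ⅚)
(-16 - 1*(-24)) + 20*u(0) = (-16 - 1*(-24)) + 20*(⅚) = (-16 + 24) + 50/3 = 8 + 50/3 = 74/3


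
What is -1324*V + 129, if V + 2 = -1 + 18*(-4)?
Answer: 99429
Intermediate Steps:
V = -75 (V = -2 + (-1 + 18*(-4)) = -2 + (-1 - 72) = -2 - 73 = -75)
-1324*V + 129 = -1324*(-75) + 129 = 99300 + 129 = 99429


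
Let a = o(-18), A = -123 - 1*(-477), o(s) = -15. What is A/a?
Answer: -118/5 ≈ -23.600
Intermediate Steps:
A = 354 (A = -123 + 477 = 354)
a = -15
A/a = 354/(-15) = 354*(-1/15) = -118/5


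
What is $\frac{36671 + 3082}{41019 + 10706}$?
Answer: $\frac{39753}{51725} \approx 0.76855$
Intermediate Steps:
$\frac{36671 + 3082}{41019 + 10706} = \frac{39753}{51725}$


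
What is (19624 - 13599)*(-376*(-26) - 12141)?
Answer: -14249125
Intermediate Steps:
(19624 - 13599)*(-376*(-26) - 12141) = 6025*(9776 - 12141) = 6025*(-2365) = -14249125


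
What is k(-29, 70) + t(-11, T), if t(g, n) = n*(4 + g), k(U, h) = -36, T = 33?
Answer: -267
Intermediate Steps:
k(-29, 70) + t(-11, T) = -36 + 33*(4 - 11) = -36 + 33*(-7) = -36 - 231 = -267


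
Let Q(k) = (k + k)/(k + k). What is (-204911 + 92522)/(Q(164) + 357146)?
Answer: -37463/119049 ≈ -0.31469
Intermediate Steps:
Q(k) = 1 (Q(k) = (2*k)/((2*k)) = (2*k)*(1/(2*k)) = 1)
(-204911 + 92522)/(Q(164) + 357146) = (-204911 + 92522)/(1 + 357146) = -112389/357147 = -112389*1/357147 = -37463/119049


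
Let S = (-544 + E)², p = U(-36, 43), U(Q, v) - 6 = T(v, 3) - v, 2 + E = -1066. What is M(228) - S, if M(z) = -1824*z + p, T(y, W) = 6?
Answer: -3014447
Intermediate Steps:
E = -1068 (E = -2 - 1066 = -1068)
U(Q, v) = 12 - v (U(Q, v) = 6 + (6 - v) = 12 - v)
p = -31 (p = 12 - 1*43 = 12 - 43 = -31)
S = 2598544 (S = (-544 - 1068)² = (-1612)² = 2598544)
M(z) = -31 - 1824*z (M(z) = -1824*z - 31 = -31 - 1824*z)
M(228) - S = (-31 - 1824*228) - 1*2598544 = (-31 - 415872) - 2598544 = -415903 - 2598544 = -3014447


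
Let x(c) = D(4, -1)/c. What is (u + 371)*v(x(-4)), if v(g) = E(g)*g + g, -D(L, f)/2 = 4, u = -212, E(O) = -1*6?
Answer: -1590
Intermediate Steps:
E(O) = -6
D(L, f) = -8 (D(L, f) = -2*4 = -8)
x(c) = -8/c
v(g) = -5*g (v(g) = -6*g + g = -5*g)
(u + 371)*v(x(-4)) = (-212 + 371)*(-(-40)/(-4)) = 159*(-(-40)*(-1)/4) = 159*(-5*2) = 159*(-10) = -1590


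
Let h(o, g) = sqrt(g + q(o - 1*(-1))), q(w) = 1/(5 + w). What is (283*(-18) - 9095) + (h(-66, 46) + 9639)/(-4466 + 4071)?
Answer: -5614294/395 - sqrt(41385)/11850 ≈ -14213.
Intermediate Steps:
h(o, g) = sqrt(g + 1/(6 + o)) (h(o, g) = sqrt(g + 1/(5 + (o - 1*(-1)))) = sqrt(g + 1/(5 + (o + 1))) = sqrt(g + 1/(5 + (1 + o))) = sqrt(g + 1/(6 + o)))
(283*(-18) - 9095) + (h(-66, 46) + 9639)/(-4466 + 4071) = (283*(-18) - 9095) + (sqrt((1 + 46*(6 - 66))/(6 - 66)) + 9639)/(-4466 + 4071) = (-5094 - 9095) + (sqrt((1 + 46*(-60))/(-60)) + 9639)/(-395) = -14189 + (sqrt(-(1 - 2760)/60) + 9639)*(-1/395) = -14189 + (sqrt(-1/60*(-2759)) + 9639)*(-1/395) = -14189 + (sqrt(2759/60) + 9639)*(-1/395) = -14189 + (sqrt(41385)/30 + 9639)*(-1/395) = -14189 + (9639 + sqrt(41385)/30)*(-1/395) = -14189 + (-9639/395 - sqrt(41385)/11850) = -5614294/395 - sqrt(41385)/11850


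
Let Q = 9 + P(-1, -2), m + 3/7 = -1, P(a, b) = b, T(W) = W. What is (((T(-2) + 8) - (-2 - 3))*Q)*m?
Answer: -110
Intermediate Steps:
m = -10/7 (m = -3/7 - 1 = -10/7 ≈ -1.4286)
Q = 7 (Q = 9 - 2 = 7)
(((T(-2) + 8) - (-2 - 3))*Q)*m = (((-2 + 8) - (-2 - 3))*7)*(-10/7) = ((6 - 1*(-5))*7)*(-10/7) = ((6 + 5)*7)*(-10/7) = (11*7)*(-10/7) = 77*(-10/7) = -110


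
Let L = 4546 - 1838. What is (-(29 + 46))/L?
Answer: -75/2708 ≈ -0.027696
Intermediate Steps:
L = 2708
(-(29 + 46))/L = -(29 + 46)/2708 = -1*75*(1/2708) = -75*1/2708 = -75/2708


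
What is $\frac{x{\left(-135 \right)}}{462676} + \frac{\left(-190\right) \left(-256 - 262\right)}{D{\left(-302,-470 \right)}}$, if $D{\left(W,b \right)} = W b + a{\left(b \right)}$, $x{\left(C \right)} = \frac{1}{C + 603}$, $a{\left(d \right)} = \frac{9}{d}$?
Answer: $\frac{10016224426234991}{14445262078751088} \approx 0.69339$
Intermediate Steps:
$x{\left(C \right)} = \frac{1}{603 + C}$
$D{\left(W,b \right)} = \frac{9}{b} + W b$ ($D{\left(W,b \right)} = W b + \frac{9}{b} = \frac{9}{b} + W b$)
$\frac{x{\left(-135 \right)}}{462676} + \frac{\left(-190\right) \left(-256 - 262\right)}{D{\left(-302,-470 \right)}} = \frac{1}{\left(603 - 135\right) 462676} + \frac{\left(-190\right) \left(-256 - 262\right)}{\frac{9}{-470} - -141940} = \frac{1}{468} \cdot \frac{1}{462676} + \frac{\left(-190\right) \left(-518\right)}{9 \left(- \frac{1}{470}\right) + 141940} = \frac{1}{468} \cdot \frac{1}{462676} + \frac{98420}{- \frac{9}{470} + 141940} = \frac{1}{216532368} + \frac{98420}{\frac{66711791}{470}} = \frac{1}{216532368} + 98420 \cdot \frac{470}{66711791} = \frac{1}{216532368} + \frac{46257400}{66711791} = \frac{10016224426234991}{14445262078751088}$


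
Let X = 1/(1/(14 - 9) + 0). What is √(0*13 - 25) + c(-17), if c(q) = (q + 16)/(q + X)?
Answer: 1/12 + 5*I ≈ 0.083333 + 5.0*I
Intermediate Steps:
X = 5 (X = 1/(1/5 + 0) = 1/(⅕ + 0) = 1/(⅕) = 5)
c(q) = (16 + q)/(5 + q) (c(q) = (q + 16)/(q + 5) = (16 + q)/(5 + q))
√(0*13 - 25) + c(-17) = √(0*13 - 25) + (16 - 17)/(5 - 17) = √(0 - 25) - 1/(-12) = √(-25) - 1/12*(-1) = 5*I + 1/12 = 1/12 + 5*I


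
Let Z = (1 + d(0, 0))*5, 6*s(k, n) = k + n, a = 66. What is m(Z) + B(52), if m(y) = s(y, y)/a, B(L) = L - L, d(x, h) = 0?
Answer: 5/198 ≈ 0.025253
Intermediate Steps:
B(L) = 0
s(k, n) = k/6 + n/6 (s(k, n) = (k + n)/6 = k/6 + n/6)
Z = 5 (Z = (1 + 0)*5 = 1*5 = 5)
m(y) = y/198 (m(y) = (y/6 + y/6)/66 = (y/3)*(1/66) = y/198)
m(Z) + B(52) = (1/198)*5 + 0 = 5/198 + 0 = 5/198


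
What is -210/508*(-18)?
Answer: 945/127 ≈ 7.4409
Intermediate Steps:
-210/508*(-18) = -210*1/508*(-18) = -105/254*(-18) = 945/127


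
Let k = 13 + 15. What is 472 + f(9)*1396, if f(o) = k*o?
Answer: 352264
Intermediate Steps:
k = 28
f(o) = 28*o
472 + f(9)*1396 = 472 + (28*9)*1396 = 472 + 252*1396 = 472 + 351792 = 352264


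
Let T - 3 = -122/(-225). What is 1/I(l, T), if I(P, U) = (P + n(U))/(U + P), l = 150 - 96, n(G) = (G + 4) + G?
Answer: 12947/14644 ≈ 0.88412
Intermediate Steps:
n(G) = 4 + 2*G (n(G) = (4 + G) + G = 4 + 2*G)
l = 54
T = 797/225 (T = 3 - 122/(-225) = 3 - 122*(-1/225) = 3 + 122/225 = 797/225 ≈ 3.5422)
I(P, U) = (4 + P + 2*U)/(P + U) (I(P, U) = (P + (4 + 2*U))/(U + P) = (4 + P + 2*U)/(P + U))
1/I(l, T) = 1/((4 + 54 + 2*(797/225))/(54 + 797/225)) = 1/((4 + 54 + 1594/225)/(12947/225)) = 1/((225/12947)*(14644/225)) = 1/(14644/12947) = 12947/14644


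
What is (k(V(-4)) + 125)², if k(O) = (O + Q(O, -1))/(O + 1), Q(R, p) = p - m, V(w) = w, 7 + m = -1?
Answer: 15376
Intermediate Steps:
m = -8 (m = -7 - 1 = -8)
Q(R, p) = 8 + p (Q(R, p) = p - 1*(-8) = p + 8 = 8 + p)
k(O) = (7 + O)/(1 + O) (k(O) = (O + (8 - 1))/(O + 1) = (O + 7)/(1 + O) = (7 + O)/(1 + O))
(k(V(-4)) + 125)² = ((7 - 4)/(1 - 4) + 125)² = (3/(-3) + 125)² = (-⅓*3 + 125)² = (-1 + 125)² = 124² = 15376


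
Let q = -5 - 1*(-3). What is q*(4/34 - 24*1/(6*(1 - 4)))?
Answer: -148/51 ≈ -2.9020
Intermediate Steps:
q = -2 (q = -5 + 3 = -2)
q*(4/34 - 24*1/(6*(1 - 4))) = -2*(4/34 - 24*1/(6*(1 - 4))) = -2*(4*(1/34) - 24/((-3*6))) = -2*(2/17 - 24/(-18)) = -2*(2/17 - 24*(-1/18)) = -2*(2/17 + 4/3) = -2*74/51 = -148/51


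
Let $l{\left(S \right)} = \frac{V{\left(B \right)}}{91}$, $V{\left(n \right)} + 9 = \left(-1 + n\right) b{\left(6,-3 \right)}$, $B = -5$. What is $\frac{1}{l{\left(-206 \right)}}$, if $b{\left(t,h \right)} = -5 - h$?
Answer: $\frac{91}{3} \approx 30.333$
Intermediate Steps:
$V{\left(n \right)} = -7 - 2 n$ ($V{\left(n \right)} = -9 + \left(-1 + n\right) \left(-5 - -3\right) = -9 + \left(-1 + n\right) \left(-5 + 3\right) = -9 + \left(-1 + n\right) \left(-2\right) = -9 - \left(-2 + 2 n\right) = -7 - 2 n$)
$l{\left(S \right)} = \frac{3}{91}$ ($l{\left(S \right)} = \frac{-7 - -10}{91} = \left(-7 + 10\right) \frac{1}{91} = 3 \cdot \frac{1}{91} = \frac{3}{91}$)
$\frac{1}{l{\left(-206 \right)}} = \frac{1}{\frac{3}{91}} = \frac{91}{3}$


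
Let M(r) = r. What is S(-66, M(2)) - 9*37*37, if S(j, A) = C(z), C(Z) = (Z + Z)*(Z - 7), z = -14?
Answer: -11733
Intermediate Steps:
C(Z) = 2*Z*(-7 + Z) (C(Z) = (2*Z)*(-7 + Z) = 2*Z*(-7 + Z))
S(j, A) = 588 (S(j, A) = 2*(-14)*(-7 - 14) = 2*(-14)*(-21) = 588)
S(-66, M(2)) - 9*37*37 = 588 - 9*37*37 = 588 - 333*37 = 588 - 12321 = -11733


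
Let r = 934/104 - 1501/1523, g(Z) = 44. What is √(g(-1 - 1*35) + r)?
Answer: 7*√1663848563/39598 ≈ 7.2108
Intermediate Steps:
r = 633189/79196 (r = 934*(1/104) - 1501*1/1523 = 467/52 - 1501/1523 = 633189/79196 ≈ 7.9952)
√(g(-1 - 1*35) + r) = √(44 + 633189/79196) = √(4117813/79196) = 7*√1663848563/39598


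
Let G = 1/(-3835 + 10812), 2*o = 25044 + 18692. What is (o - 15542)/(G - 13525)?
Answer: -22068251/47181962 ≈ -0.46773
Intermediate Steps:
o = 21868 (o = (25044 + 18692)/2 = (1/2)*43736 = 21868)
G = 1/6977 ≈ 0.00014333
(o - 15542)/(G - 13525) = (21868 - 15542)/(1/6977 - 13525) = 6326/(-94363924/6977) = 6326*(-6977/94363924) = -22068251/47181962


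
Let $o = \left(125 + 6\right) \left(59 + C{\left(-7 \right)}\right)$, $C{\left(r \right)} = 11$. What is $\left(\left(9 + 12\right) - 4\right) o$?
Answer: $155890$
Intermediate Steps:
$o = 9170$ ($o = \left(125 + 6\right) \left(59 + 11\right) = 131 \cdot 70 = 9170$)
$\left(\left(9 + 12\right) - 4\right) o = \left(\left(9 + 12\right) - 4\right) 9170 = \left(21 - 4\right) 9170 = 17 \cdot 9170 = 155890$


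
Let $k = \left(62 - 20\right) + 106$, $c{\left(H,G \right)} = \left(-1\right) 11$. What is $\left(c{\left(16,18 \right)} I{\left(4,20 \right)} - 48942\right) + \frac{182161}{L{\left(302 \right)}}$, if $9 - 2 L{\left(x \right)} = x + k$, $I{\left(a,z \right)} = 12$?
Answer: $- \frac{3143708}{63} \approx -49900.0$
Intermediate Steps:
$c{\left(H,G \right)} = -11$
$k = 148$ ($k = 42 + 106 = 148$)
$L{\left(x \right)} = - \frac{139}{2} - \frac{x}{2}$ ($L{\left(x \right)} = \frac{9}{2} - \frac{x + 148}{2} = \frac{9}{2} - \frac{148 + x}{2} = \frac{9}{2} - \left(74 + \frac{x}{2}\right) = - \frac{139}{2} - \frac{x}{2}$)
$\left(c{\left(16,18 \right)} I{\left(4,20 \right)} - 48942\right) + \frac{182161}{L{\left(302 \right)}} = \left(\left(-11\right) 12 - 48942\right) + \frac{182161}{- \frac{139}{2} - 151} = \left(-132 - 48942\right) + \frac{182161}{- \frac{139}{2} - 151} = -49074 + \frac{182161}{- \frac{441}{2}} = -49074 + 182161 \left(- \frac{2}{441}\right) = -49074 - \frac{52046}{63} = - \frac{3143708}{63}$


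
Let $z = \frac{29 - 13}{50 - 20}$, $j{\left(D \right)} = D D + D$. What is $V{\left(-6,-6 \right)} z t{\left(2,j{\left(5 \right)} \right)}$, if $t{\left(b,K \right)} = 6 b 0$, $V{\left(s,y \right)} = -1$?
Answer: $0$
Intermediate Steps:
$j{\left(D \right)} = D + D^{2}$ ($j{\left(D \right)} = D^{2} + D = D + D^{2}$)
$z = \frac{8}{15}$ ($z = \frac{16}{30} = 16 \cdot \frac{1}{30} = \frac{8}{15} \approx 0.53333$)
$t{\left(b,K \right)} = 0$
$V{\left(-6,-6 \right)} z t{\left(2,j{\left(5 \right)} \right)} = \left(-1\right) \frac{8}{15} \cdot 0 = \left(- \frac{8}{15}\right) 0 = 0$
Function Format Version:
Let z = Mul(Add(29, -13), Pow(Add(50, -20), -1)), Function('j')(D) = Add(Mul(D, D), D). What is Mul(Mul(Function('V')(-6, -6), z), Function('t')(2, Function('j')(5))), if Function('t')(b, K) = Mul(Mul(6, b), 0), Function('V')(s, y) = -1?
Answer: 0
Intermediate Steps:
Function('j')(D) = Add(D, Pow(D, 2)) (Function('j')(D) = Add(Pow(D, 2), D) = Add(D, Pow(D, 2)))
z = Rational(8, 15) (z = Mul(16, Pow(30, -1)) = Mul(16, Rational(1, 30)) = Rational(8, 15) ≈ 0.53333)
Function('t')(b, K) = 0
Mul(Mul(Function('V')(-6, -6), z), Function('t')(2, Function('j')(5))) = Mul(Mul(-1, Rational(8, 15)), 0) = Mul(Rational(-8, 15), 0) = 0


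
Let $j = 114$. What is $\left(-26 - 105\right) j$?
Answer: $-14934$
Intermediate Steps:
$\left(-26 - 105\right) j = \left(-26 - 105\right) 114 = \left(-131\right) 114 = -14934$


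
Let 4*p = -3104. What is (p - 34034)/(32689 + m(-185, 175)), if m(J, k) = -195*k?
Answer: 17405/718 ≈ 24.241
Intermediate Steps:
p = -776 (p = (¼)*(-3104) = -776)
(p - 34034)/(32689 + m(-185, 175)) = (-776 - 34034)/(32689 - 195*175) = -34810/(32689 - 34125) = -34810/(-1436) = -34810*(-1/1436) = 17405/718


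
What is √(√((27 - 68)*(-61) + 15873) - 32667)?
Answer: √(-32667 + √18374) ≈ 180.36*I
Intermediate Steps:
√(√((27 - 68)*(-61) + 15873) - 32667) = √(√(-41*(-61) + 15873) - 32667) = √(√(2501 + 15873) - 32667) = √(√18374 - 32667) = √(-32667 + √18374)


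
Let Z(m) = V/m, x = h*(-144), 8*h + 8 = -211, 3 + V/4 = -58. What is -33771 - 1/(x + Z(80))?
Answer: -2660445629/78779 ≈ -33771.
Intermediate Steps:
V = -244 (V = -12 + 4*(-58) = -12 - 232 = -244)
h = -219/8 (h = -1 + (⅛)*(-211) = -1 - 211/8 = -219/8 ≈ -27.375)
x = 3942 (x = -219/8*(-144) = 3942)
Z(m) = -244/m
-33771 - 1/(x + Z(80)) = -33771 - 1/(3942 - 244/80) = -33771 - 1/(3942 - 244*1/80) = -33771 - 1/(3942 - 61/20) = -33771 - 1/78779/20 = -33771 - 1*20/78779 = -33771 - 20/78779 = -2660445629/78779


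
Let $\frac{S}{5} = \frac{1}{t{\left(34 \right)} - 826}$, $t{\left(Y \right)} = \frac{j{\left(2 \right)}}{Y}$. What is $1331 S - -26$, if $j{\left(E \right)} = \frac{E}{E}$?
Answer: $\frac{45808}{2553} \approx 17.943$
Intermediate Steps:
$j{\left(E \right)} = 1$
$t{\left(Y \right)} = \frac{1}{Y}$ ($t{\left(Y \right)} = 1 \frac{1}{Y} = \frac{1}{Y}$)
$S = - \frac{170}{28083}$ ($S = \frac{5}{\frac{1}{34} - 826} = \frac{5}{- \frac{28083}{34}} = 5 \left(- \frac{34}{28083}\right) = - \frac{170}{28083} \approx -0.0060535$)
$1331 S - -26 = 1331 \left(- \frac{170}{28083}\right) - -26 = - \frac{20570}{2553} + \left(-19 + 45\right) = - \frac{20570}{2553} + 26 = \frac{45808}{2553}$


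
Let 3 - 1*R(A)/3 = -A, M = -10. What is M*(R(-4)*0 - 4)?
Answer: 40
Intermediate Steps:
R(A) = 9 + 3*A (R(A) = 9 - (-3)*A = 9 + 3*A)
M*(R(-4)*0 - 4) = -10*((9 + 3*(-4))*0 - 4) = -10*((9 - 12)*0 - 4) = -10*(-3*0 - 4) = -10*(0 - 4) = -10*(-4) = 40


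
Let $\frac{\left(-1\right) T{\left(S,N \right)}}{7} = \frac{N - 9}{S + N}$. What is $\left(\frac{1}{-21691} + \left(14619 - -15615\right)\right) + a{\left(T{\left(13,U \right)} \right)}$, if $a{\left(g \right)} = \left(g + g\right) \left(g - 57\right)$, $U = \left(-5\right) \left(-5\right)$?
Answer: $\frac{239512932661}{7830451} \approx 30587.0$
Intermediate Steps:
$U = 25$
$T{\left(S,N \right)} = - \frac{7 \left(-9 + N\right)}{N + S}$ ($T{\left(S,N \right)} = - 7 \frac{N - 9}{S + N} = - 7 \frac{-9 + N}{N + S} = - \frac{7 \left(-9 + N\right)}{N + S}$)
$a{\left(g \right)} = 2 g \left(-57 + g\right)$
$\left(\frac{1}{-21691} + \left(14619 - -15615\right)\right) + a{\left(T{\left(13,U \right)} \right)} = \left(\frac{1}{-21691} + \left(14619 - -15615\right)\right) + 2 \frac{7 \left(9 - 25\right)}{25 + 13} \left(-57 + \frac{7 \left(9 - 25\right)}{25 + 13}\right) = \left(- \frac{1}{21691} + \left(14619 + 15615\right)\right) + 2 \frac{7 \left(9 - 25\right)}{38} \left(-57 + \frac{7 \left(9 - 25\right)}{38}\right) = \left(- \frac{1}{21691} + 30234\right) + 2 \cdot 7 \cdot \frac{1}{38} \left(-16\right) \left(-57 + 7 \cdot \frac{1}{38} \left(-16\right)\right) = \frac{655805693}{21691} + 2 \left(- \frac{56}{19}\right) \left(-57 - \frac{56}{19}\right) = \frac{655805693}{21691} + 2 \left(- \frac{56}{19}\right) \left(- \frac{1139}{19}\right) = \frac{655805693}{21691} + \frac{127568}{361} = \frac{239512932661}{7830451}$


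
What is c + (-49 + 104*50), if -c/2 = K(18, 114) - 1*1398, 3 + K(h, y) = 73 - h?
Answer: 7843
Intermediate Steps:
K(h, y) = 70 - h (K(h, y) = -3 + (73 - h) = 70 - h)
c = 2692 (c = -2*((70 - 1*18) - 1*1398) = -2*((70 - 18) - 1398) = -2*(52 - 1398) = -2*(-1346) = 2692)
c + (-49 + 104*50) = 2692 + (-49 + 104*50) = 2692 + (-49 + 5200) = 2692 + 5151 = 7843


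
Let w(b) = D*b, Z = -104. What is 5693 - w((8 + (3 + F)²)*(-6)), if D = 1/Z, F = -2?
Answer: 296009/52 ≈ 5692.5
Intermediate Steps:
D = -1/104 (D = 1/(-104) = -1/104 ≈ -0.0096154)
w(b) = -b/104
5693 - w((8 + (3 + F)²)*(-6)) = 5693 - (-1)*(8 + (3 - 2)²)*(-6)/104 = 5693 - (-1)*(8 + 1²)*(-6)/104 = 5693 - (-1)*(8 + 1)*(-6)/104 = 5693 - (-1)*9*(-6)/104 = 5693 - (-1)*(-54)/104 = 5693 - 1*27/52 = 5693 - 27/52 = 296009/52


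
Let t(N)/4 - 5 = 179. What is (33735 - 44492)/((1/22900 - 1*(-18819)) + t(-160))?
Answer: -246335300/447809501 ≈ -0.55009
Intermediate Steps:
t(N) = 736 (t(N) = 20 + 4*179 = 20 + 716 = 736)
(33735 - 44492)/((1/22900 - 1*(-18819)) + t(-160)) = (33735 - 44492)/((1/22900 - 1*(-18819)) + 736) = -10757/((1/22900 + 18819) + 736) = -10757/(430955101/22900 + 736) = -10757/447809501/22900 = -10757*22900/447809501 = -246335300/447809501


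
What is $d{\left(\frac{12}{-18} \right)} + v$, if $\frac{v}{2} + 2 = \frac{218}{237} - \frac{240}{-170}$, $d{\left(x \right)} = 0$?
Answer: $\frac{2672}{4029} \approx 0.66319$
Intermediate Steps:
$v = \frac{2672}{4029}$ ($v = -4 + 2 \left(\frac{218}{237} - \frac{240}{-170}\right) = -4 + 2 \left(218 \cdot \frac{1}{237} - - \frac{24}{17}\right) = -4 + 2 \left(\frac{218}{237} + \frac{24}{17}\right) = -4 + 2 \cdot \frac{9394}{4029} = -4 + \frac{18788}{4029} = \frac{2672}{4029} \approx 0.66319$)
$d{\left(\frac{12}{-18} \right)} + v = 0 + \frac{2672}{4029} = \frac{2672}{4029}$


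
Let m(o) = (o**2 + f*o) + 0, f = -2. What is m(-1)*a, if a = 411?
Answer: 1233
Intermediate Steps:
m(o) = o**2 - 2*o (m(o) = (o**2 - 2*o) + 0 = o**2 - 2*o)
m(-1)*a = -(-2 - 1)*411 = -1*(-3)*411 = 3*411 = 1233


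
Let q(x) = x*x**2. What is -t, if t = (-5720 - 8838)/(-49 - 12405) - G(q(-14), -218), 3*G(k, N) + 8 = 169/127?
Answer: -8047568/2372487 ≈ -3.3920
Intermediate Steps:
q(x) = x**3
G(k, N) = -847/381 (G(k, N) = -8/3 + (169/127)/3 = -8/3 + (169*(1/127))/3 = -8/3 + (1/3)*(169/127) = -8/3 + 169/381 = -847/381)
t = 8047568/2372487 (t = (-5720 - 8838)/(-49 - 12405) - 1*(-847/381) = -14558/(-12454) + 847/381 = -14558*(-1/12454) + 847/381 = 7279/6227 + 847/381 = 8047568/2372487 ≈ 3.3920)
-t = -1*8047568/2372487 = -8047568/2372487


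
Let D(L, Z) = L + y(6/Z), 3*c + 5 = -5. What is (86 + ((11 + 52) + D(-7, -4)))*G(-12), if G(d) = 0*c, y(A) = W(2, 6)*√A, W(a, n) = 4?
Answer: 0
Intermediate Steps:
c = -10/3 (c = -5/3 + (⅓)*(-5) = -5/3 - 5/3 = -10/3 ≈ -3.3333)
y(A) = 4*√A
G(d) = 0 (G(d) = 0*(-10/3) = 0)
D(L, Z) = L + 4*√6*√(1/Z) (D(L, Z) = L + 4*√(6/Z) = L + 4*(√6*√(1/Z)) = L + 4*√6*√(1/Z))
(86 + ((11 + 52) + D(-7, -4)))*G(-12) = (86 + ((11 + 52) + (-7 + 4*√6*√(1/(-4)))))*0 = (86 + (63 + (-7 + 4*√6*√(-¼))))*0 = (86 + (63 + (-7 + 4*√6*(I/2))))*0 = (86 + (63 + (-7 + 2*I*√6)))*0 = (86 + (56 + 2*I*√6))*0 = (142 + 2*I*√6)*0 = 0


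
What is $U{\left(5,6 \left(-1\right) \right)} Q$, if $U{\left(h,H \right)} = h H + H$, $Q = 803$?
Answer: $-28908$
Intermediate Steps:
$U{\left(h,H \right)} = H + H h$ ($U{\left(h,H \right)} = H h + H = H + H h$)
$U{\left(5,6 \left(-1\right) \right)} Q = 6 \left(-1\right) \left(1 + 5\right) 803 = \left(-6\right) 6 \cdot 803 = \left(-36\right) 803 = -28908$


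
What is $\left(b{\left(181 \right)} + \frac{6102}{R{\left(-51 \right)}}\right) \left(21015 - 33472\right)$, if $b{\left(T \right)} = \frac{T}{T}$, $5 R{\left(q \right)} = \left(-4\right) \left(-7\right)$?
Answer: $- \frac{190205933}{14} \approx -1.3586 \cdot 10^{7}$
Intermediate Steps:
$R{\left(q \right)} = \frac{28}{5}$ ($R{\left(q \right)} = \frac{\left(-4\right) \left(-7\right)}{5} = \frac{1}{5} \cdot 28 = \frac{28}{5}$)
$b{\left(T \right)} = 1$
$\left(b{\left(181 \right)} + \frac{6102}{R{\left(-51 \right)}}\right) \left(21015 - 33472\right) = \left(1 + \frac{6102}{\frac{28}{5}}\right) \left(21015 - 33472\right) = \left(1 + 6102 \cdot \frac{5}{28}\right) \left(-12457\right) = \left(1 + \frac{15255}{14}\right) \left(-12457\right) = \frac{15269}{14} \left(-12457\right) = - \frac{190205933}{14}$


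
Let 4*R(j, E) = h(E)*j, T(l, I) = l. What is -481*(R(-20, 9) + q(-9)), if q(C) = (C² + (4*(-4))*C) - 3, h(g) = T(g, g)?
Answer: -85137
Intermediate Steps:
h(g) = g
R(j, E) = E*j/4 (R(j, E) = (E*j)/4 = E*j/4)
q(C) = -3 + C² - 16*C (q(C) = (C² - 16*C) - 3 = -3 + C² - 16*C)
-481*(R(-20, 9) + q(-9)) = -481*((¼)*9*(-20) + (-3 + (-9)² - 16*(-9))) = -481*(-45 + (-3 + 81 + 144)) = -481*(-45 + 222) = -481*177 = -85137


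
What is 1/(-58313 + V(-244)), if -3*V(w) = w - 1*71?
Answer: -1/58208 ≈ -1.7180e-5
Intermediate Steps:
V(w) = 71/3 - w/3 (V(w) = -(w - 1*71)/3 = -(w - 71)/3 = -(-71 + w)/3 = 71/3 - w/3)
1/(-58313 + V(-244)) = 1/(-58313 + (71/3 - 1/3*(-244))) = 1/(-58313 + (71/3 + 244/3)) = 1/(-58313 + 105) = 1/(-58208) = -1/58208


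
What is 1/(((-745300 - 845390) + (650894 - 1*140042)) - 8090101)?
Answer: -1/9169939 ≈ -1.0905e-7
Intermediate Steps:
1/(((-745300 - 845390) + (650894 - 1*140042)) - 8090101) = 1/((-1590690 + (650894 - 140042)) - 8090101) = 1/((-1590690 + 510852) - 8090101) = 1/(-1079838 - 8090101) = 1/(-9169939) = -1/9169939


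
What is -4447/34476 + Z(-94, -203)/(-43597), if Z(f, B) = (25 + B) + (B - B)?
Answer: -187739131/1503050172 ≈ -0.12491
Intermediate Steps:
Z(f, B) = 25 + B (Z(f, B) = (25 + B) + 0 = 25 + B)
-4447/34476 + Z(-94, -203)/(-43597) = -4447/34476 + (25 - 203)/(-43597) = -4447*1/34476 - 178*(-1/43597) = -4447/34476 + 178/43597 = -187739131/1503050172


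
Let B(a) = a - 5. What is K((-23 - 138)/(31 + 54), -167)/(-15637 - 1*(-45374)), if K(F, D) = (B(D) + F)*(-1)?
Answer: 14781/2527645 ≈ 0.0058477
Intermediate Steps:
B(a) = -5 + a
K(F, D) = 5 - D - F (K(F, D) = ((-5 + D) + F)*(-1) = (-5 + D + F)*(-1) = 5 - D - F)
K((-23 - 138)/(31 + 54), -167)/(-15637 - 1*(-45374)) = (5 - 1*(-167) - (-23 - 138)/(31 + 54))/(-15637 - 1*(-45374)) = (5 + 167 - (-161)/85)/(-15637 + 45374) = (5 + 167 - (-161)/85)/29737 = (5 + 167 - 1*(-161/85))*(1/29737) = (5 + 167 + 161/85)*(1/29737) = (14781/85)*(1/29737) = 14781/2527645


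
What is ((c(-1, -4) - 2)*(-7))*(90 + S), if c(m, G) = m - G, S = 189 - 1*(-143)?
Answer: -2954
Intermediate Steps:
S = 332 (S = 189 + 143 = 332)
((c(-1, -4) - 2)*(-7))*(90 + S) = (((-1 - 1*(-4)) - 2)*(-7))*(90 + 332) = (((-1 + 4) - 2)*(-7))*422 = ((3 - 2)*(-7))*422 = (1*(-7))*422 = -7*422 = -2954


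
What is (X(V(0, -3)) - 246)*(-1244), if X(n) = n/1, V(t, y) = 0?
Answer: 306024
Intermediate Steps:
X(n) = n (X(n) = n*1 = n)
(X(V(0, -3)) - 246)*(-1244) = (0 - 246)*(-1244) = -246*(-1244) = 306024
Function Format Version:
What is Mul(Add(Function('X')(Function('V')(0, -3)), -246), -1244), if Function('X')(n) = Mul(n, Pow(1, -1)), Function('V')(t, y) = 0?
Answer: 306024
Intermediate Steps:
Function('X')(n) = n (Function('X')(n) = Mul(n, 1) = n)
Mul(Add(Function('X')(Function('V')(0, -3)), -246), -1244) = Mul(Add(0, -246), -1244) = Mul(-246, -1244) = 306024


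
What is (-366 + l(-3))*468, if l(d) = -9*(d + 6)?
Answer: -183924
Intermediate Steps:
l(d) = -54 - 9*d (l(d) = -9*(6 + d) = -54 - 9*d)
(-366 + l(-3))*468 = (-366 + (-54 - 9*(-3)))*468 = (-366 + (-54 + 27))*468 = (-366 - 27)*468 = -393*468 = -183924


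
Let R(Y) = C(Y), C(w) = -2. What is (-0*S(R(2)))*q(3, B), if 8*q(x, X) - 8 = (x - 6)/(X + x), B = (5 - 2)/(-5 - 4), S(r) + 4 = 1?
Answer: 0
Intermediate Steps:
R(Y) = -2
S(r) = -3 (S(r) = -4 + 1 = -3)
B = -⅓ (B = 3/(-9) = 3*(-⅑) = -⅓ ≈ -0.33333)
q(x, X) = 1 + (-6 + x)/(8*(X + x)) (q(x, X) = 1 + ((x - 6)/(X + x))/8 = 1 + ((-6 + x)/(X + x))/8 = 1 + (-6 + x)/(8*(X + x)))
(-0*S(R(2)))*q(3, B) = (-0*(-3))*((-¾ - ⅓ + (9/8)*3)/(-⅓ + 3)) = (-34*0)*((-¾ - ⅓ + 27/8)/(8/3)) = 0*((3/8)*(55/24)) = 0*(55/64) = 0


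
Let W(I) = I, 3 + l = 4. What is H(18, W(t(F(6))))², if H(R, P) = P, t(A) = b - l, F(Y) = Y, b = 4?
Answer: 9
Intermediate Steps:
l = 1 (l = -3 + 4 = 1)
t(A) = 3 (t(A) = 4 - 1*1 = 4 - 1 = 3)
H(18, W(t(F(6))))² = 3² = 9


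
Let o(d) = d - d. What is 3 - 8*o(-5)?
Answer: 3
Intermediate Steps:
o(d) = 0
3 - 8*o(-5) = 3 - 8*0 = 3 + 0 = 3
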